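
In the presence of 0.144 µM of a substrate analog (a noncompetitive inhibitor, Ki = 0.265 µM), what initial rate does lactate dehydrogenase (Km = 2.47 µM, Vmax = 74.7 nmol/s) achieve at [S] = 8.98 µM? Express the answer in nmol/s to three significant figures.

With α = 1 + [I]/Ki = 1 + 0.144/0.265 = 1.543, the noncompetitive rate law is v = (Vmax/α)·[S] / (Km + [S]).
v = (74.7/1.543)×8.98 / (2.47 + 8.98) = 434.6/11.45 = 38.0 nmol/s.

38.0 nmol/s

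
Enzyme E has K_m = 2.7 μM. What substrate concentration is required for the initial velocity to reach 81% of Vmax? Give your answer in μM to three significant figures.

v/Vmax = [S]/(Km+[S]) = 0.81, so [S] = Km·0.81/(1 − 0.81) = 2.7 × 4.263.
[S] = 11.5 μM.

11.5 μM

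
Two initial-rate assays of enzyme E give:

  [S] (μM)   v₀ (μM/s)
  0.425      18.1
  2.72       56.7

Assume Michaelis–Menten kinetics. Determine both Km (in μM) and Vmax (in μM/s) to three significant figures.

Km = 1.78 μM; Vmax = 93.7 μM/s

In reciprocal form, 1/v = (Km/Vmax)·(1/[S]) + 1/Vmax. The two points give (1/[S], 1/v) = (2.353, 0.05525) and (0.3676, 0.01764).
Slope = (0.05525 − 0.01764)/(2.353 − 0.3676) = 0.01895; intercept = 0.05525 − 0.01895×2.353 = 0.01067.
Vmax = 1/intercept = 93.7 μM/s; Km = slope × Vmax = 0.01895 × 93.7 = 1.78 μM.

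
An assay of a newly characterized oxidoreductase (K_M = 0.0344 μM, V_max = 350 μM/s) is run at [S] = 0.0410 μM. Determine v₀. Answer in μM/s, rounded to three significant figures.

190 μM/s

v = Vmax·[S]/(Km + [S]) = 350 × 0.0410 / (0.0344 + 0.0410)
  = 14.35 / 0.07540 = 190 μM/s.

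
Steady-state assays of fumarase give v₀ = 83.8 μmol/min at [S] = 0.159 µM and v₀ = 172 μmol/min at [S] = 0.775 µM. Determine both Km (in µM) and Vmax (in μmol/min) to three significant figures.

Km = 0.289 µM; Vmax = 236 μmol/min

From v = Vmax[S]/(Km+[S]), each point gives Vmax = v(Km+[S])/[S].
Equating: 83.8(Km+0.159)/0.159 = 172(Km+0.775)/0.775.
527.0·Km + 83.8 = 221.9·Km + 172, so (527.0 − 221.9)·Km = 172 − 83.8.
Km = 88.20/305.1 = 0.289 µM; then Vmax = 83.8(0.289+0.159)/0.159 = 236 μmol/min.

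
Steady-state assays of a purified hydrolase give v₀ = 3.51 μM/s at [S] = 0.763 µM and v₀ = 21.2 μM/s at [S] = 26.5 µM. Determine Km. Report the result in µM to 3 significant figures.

In reciprocal form, 1/v = (Km/Vmax)·(1/[S]) + 1/Vmax. The two points give (1/[S], 1/v) = (1.311, 0.2849) and (0.03774, 0.04717).
Slope = (0.2849 − 0.04717)/(1.311 − 0.03774) = 0.1868; intercept = 0.2849 − 0.1868×1.311 = 0.04012.
Vmax = 1/intercept = 24.9 μM/s; Km = slope × Vmax = 0.1868 × 24.9 = 4.65 µM.

4.65 µM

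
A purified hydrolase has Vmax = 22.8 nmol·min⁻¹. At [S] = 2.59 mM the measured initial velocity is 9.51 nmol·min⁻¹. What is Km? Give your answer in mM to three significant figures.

3.62 mM

From v = Vmax[S]/(Km+[S]), Km = [S](Vmax − v)/v.
Km = 2.59 × (22.8 − 9.51) / 9.51 = 34.42/9.51 = 3.62 mM.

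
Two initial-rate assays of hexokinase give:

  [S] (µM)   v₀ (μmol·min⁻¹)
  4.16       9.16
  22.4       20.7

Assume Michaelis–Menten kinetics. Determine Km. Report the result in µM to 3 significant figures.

From v = Vmax[S]/(Km+[S]), each point gives Vmax = v(Km+[S])/[S].
Equating: 9.16(Km+4.16)/4.16 = 20.7(Km+22.4)/22.4.
2.202·Km + 9.16 = 0.9241·Km + 20.7, so (2.202 − 0.9241)·Km = 20.7 − 9.16.
Km = 11.54/1.278 = 9.03 µM; then Vmax = 9.16(9.03+4.16)/4.16 = 29.0 μmol·min⁻¹.

9.03 µM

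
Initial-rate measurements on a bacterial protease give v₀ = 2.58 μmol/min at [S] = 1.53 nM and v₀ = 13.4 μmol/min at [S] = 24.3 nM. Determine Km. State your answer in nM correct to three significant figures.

In reciprocal form, 1/v = (Km/Vmax)·(1/[S]) + 1/Vmax. The two points give (1/[S], 1/v) = (0.6536, 0.3876) and (0.04115, 0.07463).
Slope = (0.3876 − 0.07463)/(0.6536 − 0.04115) = 0.5110; intercept = 0.3876 − 0.5110×0.6536 = 0.05360.
Vmax = 1/intercept = 18.7 μmol/min; Km = slope × Vmax = 0.5110 × 18.7 = 9.53 nM.

9.53 nM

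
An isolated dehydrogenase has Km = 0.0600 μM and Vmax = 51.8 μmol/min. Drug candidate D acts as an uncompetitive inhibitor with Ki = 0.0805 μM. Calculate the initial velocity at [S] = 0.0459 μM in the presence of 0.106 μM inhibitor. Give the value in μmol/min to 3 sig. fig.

With α = 1 + [I]/Ki = 1 + 0.106/0.0805 = 2.317, the uncompetitive rate law is v = (Vmax/α)·[S] / (Km/α + [S]).
v = (51.8/2.317)×0.0459 / (0.0600/2.317 + 0.0459) = 1.026/0.07180 = 14.3 μmol/min.

14.3 μmol/min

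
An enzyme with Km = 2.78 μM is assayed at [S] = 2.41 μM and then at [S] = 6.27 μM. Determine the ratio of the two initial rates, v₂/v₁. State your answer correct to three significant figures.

The fractional saturations are [S]/(Km+[S]) = 2.41/5.190 = 0.4644 and 6.27/9.050 = 0.6928.
v₂/v₁ is just their ratio: 0.6928/0.4644 = 1.49.

1.49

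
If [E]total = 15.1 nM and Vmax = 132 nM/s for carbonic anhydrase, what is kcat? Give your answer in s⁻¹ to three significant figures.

kcat = Vmax/[E]total = 132 nM/s / 15.1 nM = 8.74 s⁻¹.

8.74 s⁻¹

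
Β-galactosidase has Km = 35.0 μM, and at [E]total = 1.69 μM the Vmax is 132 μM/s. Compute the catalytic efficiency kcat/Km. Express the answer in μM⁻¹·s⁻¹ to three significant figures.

kcat = Vmax/[E]total = 132/1.69 = 78.1 s⁻¹.
kcat/Km = 78.1/35.0 = 2.23 μM⁻¹·s⁻¹.

2.23 μM⁻¹·s⁻¹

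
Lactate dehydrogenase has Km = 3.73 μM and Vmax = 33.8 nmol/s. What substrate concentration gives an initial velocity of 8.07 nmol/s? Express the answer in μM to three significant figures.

The required fractional saturation is v/Vmax = 8.07/33.8 = 0.2388.
Then [S]/(Km+[S]) = 0.2388 ⇒ [S] = 3.73 × 0.2388/(1 − 0.2388) = 1.17 μM.

1.17 μM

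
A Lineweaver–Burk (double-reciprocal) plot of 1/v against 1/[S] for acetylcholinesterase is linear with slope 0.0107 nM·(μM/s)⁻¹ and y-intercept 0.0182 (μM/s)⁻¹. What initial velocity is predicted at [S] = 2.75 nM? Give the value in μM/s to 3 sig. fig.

The y-intercept is 1/Vmax, so Vmax = 1/0.0182 = 54.9 μM/s.
The slope is Km/Vmax, so Km = 0.0107 × 54.9 = 0.588 nM.
Then v = 54.9 × 2.75/(0.588 + 2.75) = 45.3 μM/s.

45.3 μM/s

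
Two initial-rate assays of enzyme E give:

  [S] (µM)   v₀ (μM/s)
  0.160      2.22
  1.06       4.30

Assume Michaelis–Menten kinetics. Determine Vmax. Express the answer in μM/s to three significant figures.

In reciprocal form, 1/v = (Km/Vmax)·(1/[S]) + 1/Vmax. The two points give (1/[S], 1/v) = (6.250, 0.4505) and (0.9434, 0.2326).
Slope = (0.4505 − 0.2326)/(6.250 − 0.9434) = 0.04106; intercept = 0.4505 − 0.04106×6.250 = 0.1938.
Vmax = 1/intercept = 5.16 μM/s; Km = slope × Vmax = 0.04106 × 5.16 = 0.212 µM.

5.16 μM/s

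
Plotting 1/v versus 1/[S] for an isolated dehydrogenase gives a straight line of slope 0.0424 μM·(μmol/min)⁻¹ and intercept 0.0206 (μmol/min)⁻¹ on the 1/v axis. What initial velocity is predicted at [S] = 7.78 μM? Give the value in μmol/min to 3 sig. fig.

The y-intercept is 1/Vmax, so Vmax = 1/0.0206 = 48.5 μmol/min.
The slope is Km/Vmax, so Km = 0.0424 × 48.5 = 2.06 μM.
Then v = 48.5 × 7.78/(2.06 + 7.78) = 38.4 μmol/min.

38.4 μmol/min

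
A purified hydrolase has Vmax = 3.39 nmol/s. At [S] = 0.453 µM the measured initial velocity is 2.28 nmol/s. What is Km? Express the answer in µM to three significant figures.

v/Vmax = 2.28/3.39 = 0.6726 = [S]/(Km+[S]).
So Km + [S] = [S]/0.6726 = 0.6735 µM, giving Km = 0.6735 − 0.453 = 0.221 µM.

0.221 µM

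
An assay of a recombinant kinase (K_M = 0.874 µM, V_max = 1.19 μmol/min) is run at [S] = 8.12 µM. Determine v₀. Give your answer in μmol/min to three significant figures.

v = Vmax·[S]/(Km + [S]) = 1.19 × 8.12 / (0.874 + 8.12)
  = 9.663 / 8.994 = 1.07 μmol/min.

1.07 μmol/min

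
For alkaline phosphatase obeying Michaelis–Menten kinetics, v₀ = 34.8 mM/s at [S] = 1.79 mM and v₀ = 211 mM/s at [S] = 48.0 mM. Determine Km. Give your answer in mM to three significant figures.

From v = Vmax[S]/(Km+[S]), each point gives Vmax = v(Km+[S])/[S].
Equating: 34.8(Km+1.79)/1.79 = 211(Km+48.0)/48.0.
19.44·Km + 34.8 = 4.396·Km + 211, so (19.44 − 4.396)·Km = 211 − 34.8.
Km = 176.2/15.05 = 11.7 mM; then Vmax = 34.8(11.7+1.79)/1.79 = 262 mM/s.

11.7 mM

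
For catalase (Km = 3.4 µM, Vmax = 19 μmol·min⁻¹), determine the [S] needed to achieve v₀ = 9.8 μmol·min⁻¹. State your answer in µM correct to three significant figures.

Rearranging v = Vmax[S]/(Km+[S]) gives [S] = Km·v/(Vmax − v).
[S] = 3.4 × 9.8 / (19 − 9.8) = 33.32/9.200 = 3.62 µM.

3.62 µM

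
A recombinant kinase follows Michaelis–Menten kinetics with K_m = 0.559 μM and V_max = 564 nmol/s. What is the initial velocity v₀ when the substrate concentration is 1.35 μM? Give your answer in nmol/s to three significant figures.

399 nmol/s

[S]/(Km+[S]) = 1.35/1.909 = 0.7072, the fractional saturation.
v = 0.7072 × Vmax = 0.7072 × 564 = 399 nmol/s.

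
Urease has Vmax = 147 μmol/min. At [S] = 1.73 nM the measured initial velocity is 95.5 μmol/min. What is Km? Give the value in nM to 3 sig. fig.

v/Vmax = 95.5/147 = 0.6497 = [S]/(Km+[S]).
So Km + [S] = [S]/0.6497 = 2.663 nM, giving Km = 2.663 − 1.73 = 0.933 nM.

0.933 nM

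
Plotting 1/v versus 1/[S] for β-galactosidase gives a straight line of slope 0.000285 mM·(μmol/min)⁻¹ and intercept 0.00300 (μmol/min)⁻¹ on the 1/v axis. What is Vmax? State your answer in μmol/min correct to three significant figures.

333 μmol/min

The y-intercept of a Lineweaver–Burk plot equals 1/Vmax, so Vmax = 1/0.00300 = 333 μmol/min.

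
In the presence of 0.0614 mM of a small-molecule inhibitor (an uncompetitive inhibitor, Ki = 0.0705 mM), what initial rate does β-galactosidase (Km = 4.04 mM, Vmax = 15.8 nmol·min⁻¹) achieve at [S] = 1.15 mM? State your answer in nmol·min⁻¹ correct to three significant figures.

2.93 nmol·min⁻¹

With α = 1 + [I]/Ki = 1 + 0.0614/0.0705 = 1.871, the uncompetitive rate law is v = (Vmax/α)·[S] / (Km/α + [S]).
v = (15.8/1.871)×1.15 / (4.04/1.871 + 1.15) = 9.712/3.309 = 2.93 nmol·min⁻¹.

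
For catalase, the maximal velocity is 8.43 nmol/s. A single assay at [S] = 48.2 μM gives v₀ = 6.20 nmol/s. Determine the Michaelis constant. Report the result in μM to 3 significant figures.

17.3 μM

From v = Vmax[S]/(Km+[S]), Km = [S](Vmax − v)/v.
Km = 48.2 × (8.43 − 6.20) / 6.20 = 107.5/6.20 = 17.3 μM.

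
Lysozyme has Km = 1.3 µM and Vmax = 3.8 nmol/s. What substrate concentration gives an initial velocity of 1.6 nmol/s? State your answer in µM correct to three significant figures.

The required fractional saturation is v/Vmax = 1.6/3.8 = 0.4211.
Then [S]/(Km+[S]) = 0.4211 ⇒ [S] = 1.3 × 0.4211/(1 − 0.4211) = 0.945 µM.

0.945 µM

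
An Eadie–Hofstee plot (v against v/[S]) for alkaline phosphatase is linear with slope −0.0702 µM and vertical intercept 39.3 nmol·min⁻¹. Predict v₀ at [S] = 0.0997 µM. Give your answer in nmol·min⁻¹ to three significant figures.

In the Eadie–Hofstee form v = Vmax − Km·(v/[S]), the slope is −Km and the intercept is Vmax, so Km = 0.0702 µM and Vmax = 39.3 nmol·min⁻¹.
v = 39.3 × 0.0997/(0.0702 + 0.0997) = 23.1 nmol·min⁻¹.

23.1 nmol·min⁻¹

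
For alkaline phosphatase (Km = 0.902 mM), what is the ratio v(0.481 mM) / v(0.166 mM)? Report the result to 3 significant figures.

Since Vmax cancels, v₂/v₁ = [S]₂(Km+[S]₁) / [S]₁(Km+[S]₂).
= 0.481×(0.902+0.166) / (0.166×(0.902+0.481)) = 0.5137/0.2296 = 2.24.

2.24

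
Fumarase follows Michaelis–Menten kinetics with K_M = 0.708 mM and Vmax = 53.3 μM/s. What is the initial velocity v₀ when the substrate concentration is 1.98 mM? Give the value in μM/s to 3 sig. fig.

[S]/(Km+[S]) = 1.98/2.688 = 0.7366, the fractional saturation.
v = 0.7366 × Vmax = 0.7366 × 53.3 = 39.3 μM/s.

39.3 μM/s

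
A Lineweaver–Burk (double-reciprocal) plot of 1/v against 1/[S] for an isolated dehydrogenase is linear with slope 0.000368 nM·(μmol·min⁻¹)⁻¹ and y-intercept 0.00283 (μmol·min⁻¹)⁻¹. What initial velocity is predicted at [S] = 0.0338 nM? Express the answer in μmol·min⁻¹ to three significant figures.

72.9 μmol·min⁻¹

The y-intercept is 1/Vmax, so Vmax = 1/0.00283 = 353 μmol·min⁻¹.
The slope is Km/Vmax, so Km = 0.000368 × 353 = 0.130 nM.
Then v = 353 × 0.0338/(0.130 + 0.0338) = 72.9 μmol·min⁻¹.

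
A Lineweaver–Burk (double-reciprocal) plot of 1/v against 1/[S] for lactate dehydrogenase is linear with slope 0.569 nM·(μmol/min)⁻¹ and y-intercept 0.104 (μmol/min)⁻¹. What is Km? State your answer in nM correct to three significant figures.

y-intercept = 1/Vmax ⇒ Vmax = 9.62 μmol/min; slope = Km/Vmax ⇒ Km = slope × Vmax.
Km = 0.569 × 9.62 = 5.47 nM.

5.47 nM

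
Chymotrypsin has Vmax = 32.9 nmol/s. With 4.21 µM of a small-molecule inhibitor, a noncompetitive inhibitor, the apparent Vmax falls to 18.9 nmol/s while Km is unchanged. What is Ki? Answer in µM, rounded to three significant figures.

Noncompetitive: Vmax,app = Vmax/α with α = 1 + [I]/Ki.
α = Vmax/Vmax,app = 32.9/18.9 = 1.741.
Ki = [I]/(α − 1) = 4.21/0.7407 = 5.68 µM.

5.68 µM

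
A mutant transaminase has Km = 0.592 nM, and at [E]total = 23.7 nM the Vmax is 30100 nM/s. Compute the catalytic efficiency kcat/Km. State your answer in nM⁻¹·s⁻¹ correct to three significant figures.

2150 nM⁻¹·s⁻¹

kcat = Vmax/[E]total = 30100/23.7 = 1270 s⁻¹.
kcat/Km = 1270/0.592 = 2150 nM⁻¹·s⁻¹.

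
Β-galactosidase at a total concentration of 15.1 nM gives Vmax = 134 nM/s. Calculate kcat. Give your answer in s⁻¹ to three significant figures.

8.87 s⁻¹

kcat = Vmax/[E]total = 134 nM/s / 15.1 nM = 8.87 s⁻¹.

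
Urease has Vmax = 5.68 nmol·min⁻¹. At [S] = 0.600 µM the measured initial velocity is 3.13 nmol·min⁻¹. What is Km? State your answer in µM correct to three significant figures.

From v = Vmax[S]/(Km+[S]), Km = [S](Vmax − v)/v.
Km = 0.600 × (5.68 − 3.13) / 3.13 = 1.530/3.13 = 0.489 µM.

0.489 µM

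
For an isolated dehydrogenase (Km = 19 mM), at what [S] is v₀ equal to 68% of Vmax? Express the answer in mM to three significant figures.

40.4 mM

v/Vmax = [S]/(Km+[S]) = 0.68, so [S] = Km·0.68/(1 − 0.68) = 19 × 2.125.
[S] = 40.4 mM.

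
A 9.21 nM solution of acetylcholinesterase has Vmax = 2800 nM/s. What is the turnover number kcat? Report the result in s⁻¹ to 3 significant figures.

kcat = Vmax/[E]total = 2800 nM/s / 9.21 nM = 304 s⁻¹.

304 s⁻¹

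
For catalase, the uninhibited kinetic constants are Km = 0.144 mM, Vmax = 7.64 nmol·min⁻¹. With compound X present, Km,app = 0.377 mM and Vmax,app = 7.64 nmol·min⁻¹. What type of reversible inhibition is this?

competitive

Km increases (0.144 → 0.377 mM) while Vmax is unchanged — the hallmark of competitive inhibition.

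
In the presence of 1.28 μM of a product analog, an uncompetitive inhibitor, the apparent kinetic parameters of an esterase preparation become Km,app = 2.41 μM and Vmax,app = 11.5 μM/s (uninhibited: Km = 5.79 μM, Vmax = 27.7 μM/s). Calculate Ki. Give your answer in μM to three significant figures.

0.909 μM

Uncompetitive: Vmax,app = Vmax/α (and Km,app = Km/α) with α = 1 + [I]/Ki.
α = Vmax/Vmax,app = 27.7/11.5 = 2.409.
Ki = [I]/(α − 1) = 1.28/1.409 = 0.909 μM.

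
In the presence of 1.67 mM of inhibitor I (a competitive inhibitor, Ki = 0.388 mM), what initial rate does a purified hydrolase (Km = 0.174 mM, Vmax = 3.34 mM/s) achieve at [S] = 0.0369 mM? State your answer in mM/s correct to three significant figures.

0.128 mM/s

With α = 1 + [I]/Ki = 1 + 1.67/0.388 = 5.304, the competitive rate law is v = Vmax[S] / (αKm + [S]).
v = 3.34×0.0369 / (5.304×0.174 + 0.0369) = 0.1232/0.9598 = 0.128 mM/s.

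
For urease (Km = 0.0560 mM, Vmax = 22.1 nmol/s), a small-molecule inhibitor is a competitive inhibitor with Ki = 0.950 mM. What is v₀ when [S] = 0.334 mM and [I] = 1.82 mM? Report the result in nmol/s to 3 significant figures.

With α = 1 + [I]/Ki = 1 + 1.82/0.950 = 2.916, the competitive rate law is v = Vmax[S] / (αKm + [S]).
v = 22.1×0.334 / (2.916×0.0560 + 0.334) = 7.381/0.4973 = 14.8 nmol/s.

14.8 nmol/s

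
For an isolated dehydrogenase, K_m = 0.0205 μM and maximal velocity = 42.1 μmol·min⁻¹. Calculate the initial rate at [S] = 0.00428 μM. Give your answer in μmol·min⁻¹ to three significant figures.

v = Vmax·[S]/(Km + [S]) = 42.1 × 0.00428 / (0.0205 + 0.00428)
  = 0.1802 / 0.02478 = 7.27 μmol·min⁻¹.

7.27 μmol·min⁻¹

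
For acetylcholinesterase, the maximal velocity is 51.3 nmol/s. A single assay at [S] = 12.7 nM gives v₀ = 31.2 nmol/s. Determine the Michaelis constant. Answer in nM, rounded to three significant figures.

8.18 nM

v/Vmax = 31.2/51.3 = 0.6082 = [S]/(Km+[S]).
So Km + [S] = [S]/0.6082 = 20.88 nM, giving Km = 20.88 − 12.7 = 8.18 nM.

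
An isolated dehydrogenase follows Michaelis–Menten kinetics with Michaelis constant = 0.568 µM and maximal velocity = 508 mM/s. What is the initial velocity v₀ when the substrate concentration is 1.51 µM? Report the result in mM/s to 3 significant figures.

v = Vmax·[S]/(Km + [S]) = 508 × 1.51 / (0.568 + 1.51)
  = 767.1 / 2.078 = 369 mM/s.

369 mM/s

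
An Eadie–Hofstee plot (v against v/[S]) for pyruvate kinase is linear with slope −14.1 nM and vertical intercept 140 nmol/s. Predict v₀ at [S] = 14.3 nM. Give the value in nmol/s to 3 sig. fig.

70.5 nmol/s

In the Eadie–Hofstee form v = Vmax − Km·(v/[S]), the slope is −Km and the intercept is Vmax, so Km = 14.1 nM and Vmax = 140 nmol/s.
v = 140 × 14.3/(14.1 + 14.3) = 70.5 nmol/s.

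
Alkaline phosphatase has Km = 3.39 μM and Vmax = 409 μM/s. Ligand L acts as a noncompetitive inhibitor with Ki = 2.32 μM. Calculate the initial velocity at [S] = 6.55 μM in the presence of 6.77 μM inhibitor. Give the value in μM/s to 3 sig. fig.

68.8 μM/s

α = 1 + [I]/Ki = 1 + 6.77/2.32 = 3.918.
For a noncompetitive inhibitor, Vmax is reduced to Vmax/α while Km is unchanged: Km,app = 3.39 μM, Vmax,app = 104 μM/s.
v = Vmax,app·[S]/(Km,app + [S]) = 104 × 6.55/(3.39 + 6.55) = 68.8 μM/s.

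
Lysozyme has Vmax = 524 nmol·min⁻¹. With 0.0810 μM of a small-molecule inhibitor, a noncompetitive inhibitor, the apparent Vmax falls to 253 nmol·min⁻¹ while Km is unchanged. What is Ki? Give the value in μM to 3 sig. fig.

Noncompetitive: Vmax,app = Vmax/α with α = 1 + [I]/Ki.
α = Vmax/Vmax,app = 524/253 = 2.071.
Since α = 1 + [I]/Ki, [I]/Ki = 2.071 − 1 = 1.071 and Ki = 0.0810/1.071 = 0.0756 μM.

0.0756 μM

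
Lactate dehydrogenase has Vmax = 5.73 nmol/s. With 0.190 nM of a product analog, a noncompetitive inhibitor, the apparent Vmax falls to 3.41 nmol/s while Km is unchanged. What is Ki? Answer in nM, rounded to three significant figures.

Noncompetitive: Vmax,app = Vmax/α with α = 1 + [I]/Ki.
α = Vmax/Vmax,app = 5.73/3.41 = 1.680.
Ki = [I]/(α − 1) = 0.190/0.6804 = 0.279 nM.

0.279 nM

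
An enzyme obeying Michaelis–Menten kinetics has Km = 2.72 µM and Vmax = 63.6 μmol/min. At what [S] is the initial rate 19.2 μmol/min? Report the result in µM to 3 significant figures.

The required fractional saturation is v/Vmax = 19.2/63.6 = 0.3019.
Then [S]/(Km+[S]) = 0.3019 ⇒ [S] = 2.72 × 0.3019/(1 − 0.3019) = 1.18 µM.

1.18 µM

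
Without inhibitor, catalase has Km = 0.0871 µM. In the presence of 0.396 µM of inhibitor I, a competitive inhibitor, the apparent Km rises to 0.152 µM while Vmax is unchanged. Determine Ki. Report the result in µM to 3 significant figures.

0.531 µM

Competitive: Km,app = α·Km with α = 1 + [I]/Ki.
α = Km,app/Km = 0.152/0.0871 = 1.745.
Ki = [I]/(α − 1) = 0.396/0.7451 = 0.531 µM.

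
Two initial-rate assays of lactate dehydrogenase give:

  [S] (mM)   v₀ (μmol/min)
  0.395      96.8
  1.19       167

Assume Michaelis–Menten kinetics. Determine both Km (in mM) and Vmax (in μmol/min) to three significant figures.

From v = Vmax[S]/(Km+[S]), each point gives Vmax = v(Km+[S])/[S].
Equating: 96.8(Km+0.395)/0.395 = 167(Km+1.19)/1.19.
245.1·Km + 96.8 = 140.3·Km + 167, so (245.1 − 140.3)·Km = 167 − 96.8.
Km = 70.20/104.7 = 0.670 mM; then Vmax = 96.8(0.670+0.395)/0.395 = 261 μmol/min.

Km = 0.670 mM; Vmax = 261 μmol/min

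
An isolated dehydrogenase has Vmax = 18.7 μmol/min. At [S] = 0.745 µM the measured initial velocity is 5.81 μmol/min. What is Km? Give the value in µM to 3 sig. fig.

1.65 µM

v/Vmax = 5.81/18.7 = 0.3107 = [S]/(Km+[S]).
So Km + [S] = [S]/0.3107 = 2.398 µM, giving Km = 2.398 − 0.745 = 1.65 µM.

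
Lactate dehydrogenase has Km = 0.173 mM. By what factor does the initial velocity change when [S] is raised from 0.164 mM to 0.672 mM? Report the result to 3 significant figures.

1.63

Since Vmax cancels, v₂/v₁ = [S]₂(Km+[S]₁) / [S]₁(Km+[S]₂).
= 0.672×(0.173+0.164) / (0.164×(0.173+0.672)) = 0.2265/0.1386 = 1.63.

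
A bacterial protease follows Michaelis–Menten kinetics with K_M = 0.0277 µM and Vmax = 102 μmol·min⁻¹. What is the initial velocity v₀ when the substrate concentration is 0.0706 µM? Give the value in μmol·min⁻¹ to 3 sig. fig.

73.3 μmol·min⁻¹

[S]/(Km+[S]) = 0.0706/0.09830 = 0.7182, the fractional saturation.
v = 0.7182 × Vmax = 0.7182 × 102 = 73.3 μmol·min⁻¹.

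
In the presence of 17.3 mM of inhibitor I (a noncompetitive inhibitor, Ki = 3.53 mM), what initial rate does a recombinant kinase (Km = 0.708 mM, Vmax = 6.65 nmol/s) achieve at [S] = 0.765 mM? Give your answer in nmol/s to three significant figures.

With α = 1 + [I]/Ki = 1 + 17.3/3.53 = 5.901, the noncompetitive rate law is v = (Vmax/α)·[S] / (Km + [S]).
v = (6.65/5.901)×0.765 / (0.708 + 0.765) = 0.8621/1.473 = 0.585 nmol/s.

0.585 nmol/s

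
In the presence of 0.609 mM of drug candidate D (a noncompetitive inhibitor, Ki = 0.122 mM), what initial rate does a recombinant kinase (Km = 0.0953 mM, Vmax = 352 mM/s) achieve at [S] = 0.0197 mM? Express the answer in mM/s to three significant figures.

α = 1 + [I]/Ki = 1 + 0.609/0.122 = 5.992.
For a noncompetitive inhibitor, Vmax is reduced to Vmax/α while Km is unchanged: Km,app = 0.0953 mM, Vmax,app = 58.7 mM/s.
v = Vmax,app·[S]/(Km,app + [S]) = 58.7 × 0.0197/(0.0953 + 0.0197) = 10.1 mM/s.

10.1 mM/s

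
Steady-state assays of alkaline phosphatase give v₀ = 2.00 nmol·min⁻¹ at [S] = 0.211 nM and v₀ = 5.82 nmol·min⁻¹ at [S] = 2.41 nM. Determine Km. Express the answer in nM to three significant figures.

From v = Vmax[S]/(Km+[S]), each point gives Vmax = v(Km+[S])/[S].
Equating: 2.00(Km+0.211)/0.211 = 5.82(Km+2.41)/2.41.
9.479·Km + 2.00 = 2.415·Km + 5.82, so (9.479 − 2.415)·Km = 5.82 − 2.00.
Km = 3.820/7.064 = 0.541 nM; then Vmax = 2.00(0.541+0.211)/0.211 = 7.13 nmol·min⁻¹.

0.541 nM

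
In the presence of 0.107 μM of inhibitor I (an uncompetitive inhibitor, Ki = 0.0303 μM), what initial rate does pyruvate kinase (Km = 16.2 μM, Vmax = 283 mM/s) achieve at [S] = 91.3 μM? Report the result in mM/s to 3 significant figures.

α = 1 + [I]/Ki = 1 + 0.107/0.0303 = 4.531.
For an uncompetitive inhibitor, both parameters are divided by α, giving Vmax/α and Km/α: Km,app = 3.58 μM, Vmax,app = 62.5 mM/s.
v = Vmax,app·[S]/(Km,app + [S]) = 62.5 × 91.3/(3.58 + 91.3) = 60.1 mM/s.

60.1 mM/s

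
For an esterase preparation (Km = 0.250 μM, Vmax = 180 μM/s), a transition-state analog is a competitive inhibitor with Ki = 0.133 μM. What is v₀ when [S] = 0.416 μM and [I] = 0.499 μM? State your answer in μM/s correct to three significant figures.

With α = 1 + [I]/Ki = 1 + 0.499/0.133 = 4.752, the competitive rate law is v = Vmax[S] / (αKm + [S]).
v = 180×0.416 / (4.752×0.250 + 0.416) = 74.88/1.604 = 46.7 μM/s.

46.7 μM/s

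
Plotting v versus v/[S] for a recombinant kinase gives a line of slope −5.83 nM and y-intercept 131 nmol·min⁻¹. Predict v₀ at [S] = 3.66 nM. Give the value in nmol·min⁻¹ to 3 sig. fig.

50.5 nmol·min⁻¹

In the Eadie–Hofstee form v = Vmax − Km·(v/[S]), the slope is −Km and the intercept is Vmax, so Km = 5.83 nM and Vmax = 131 nmol·min⁻¹.
v = 131 × 3.66/(5.83 + 3.66) = 50.5 nmol·min⁻¹.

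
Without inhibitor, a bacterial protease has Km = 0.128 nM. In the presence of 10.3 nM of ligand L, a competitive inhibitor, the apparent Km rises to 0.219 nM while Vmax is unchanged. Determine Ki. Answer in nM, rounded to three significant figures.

14.5 nM

Competitive: Km,app = α·Km with α = 1 + [I]/Ki.
α = Km,app/Km = 0.219/0.128 = 1.711.
Since α = 1 + [I]/Ki, [I]/Ki = 1.711 − 1 = 0.7109 and Ki = 10.3/0.7109 = 14.5 nM.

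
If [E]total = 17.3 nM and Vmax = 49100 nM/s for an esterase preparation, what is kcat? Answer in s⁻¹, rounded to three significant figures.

2840 s⁻¹

kcat = Vmax/[E]total = 49100 nM/s / 17.3 nM = 2840 s⁻¹.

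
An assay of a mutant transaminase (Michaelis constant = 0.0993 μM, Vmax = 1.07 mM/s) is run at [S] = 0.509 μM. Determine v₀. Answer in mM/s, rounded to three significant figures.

v = Vmax·[S]/(Km + [S]) = 1.07 × 0.509 / (0.0993 + 0.509)
  = 0.5446 / 0.6083 = 0.895 mM/s.

0.895 mM/s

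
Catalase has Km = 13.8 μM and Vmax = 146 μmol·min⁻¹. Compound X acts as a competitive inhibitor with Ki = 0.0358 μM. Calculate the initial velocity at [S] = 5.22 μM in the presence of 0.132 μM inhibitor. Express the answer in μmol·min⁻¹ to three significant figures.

With α = 1 + [I]/Ki = 1 + 0.132/0.0358 = 4.687, the competitive rate law is v = Vmax[S] / (αKm + [S]).
v = 146×5.22 / (4.687×13.8 + 5.22) = 762.1/69.90 = 10.9 μmol·min⁻¹.

10.9 μmol·min⁻¹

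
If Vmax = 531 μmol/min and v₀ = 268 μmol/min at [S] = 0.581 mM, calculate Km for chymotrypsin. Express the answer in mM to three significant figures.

From v = Vmax[S]/(Km+[S]), Km = [S](Vmax − v)/v.
Km = 0.581 × (531 − 268) / 268 = 152.8/268 = 0.570 mM.

0.570 mM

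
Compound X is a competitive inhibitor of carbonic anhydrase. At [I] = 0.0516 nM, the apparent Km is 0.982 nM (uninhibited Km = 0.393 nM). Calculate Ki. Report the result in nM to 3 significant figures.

0.0344 nM

Competitive: Km,app = α·Km with α = 1 + [I]/Ki.
α = Km,app/Km = 0.982/0.393 = 2.499.
Since α = 1 + [I]/Ki, [I]/Ki = 2.499 − 1 = 1.499 and Ki = 0.0516/1.499 = 0.0344 nM.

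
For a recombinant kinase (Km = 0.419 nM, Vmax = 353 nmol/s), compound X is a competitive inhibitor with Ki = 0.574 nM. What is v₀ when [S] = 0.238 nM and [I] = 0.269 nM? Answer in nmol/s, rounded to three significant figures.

98.5 nmol/s

α = 1 + [I]/Ki = 1 + 0.269/0.574 = 1.469.
For a competitive inhibitor, Vmax is unchanged and the apparent Km becomes α·Km: Km,app = 0.615 nM, Vmax,app = 353 nmol/s.
v = Vmax,app·[S]/(Km,app + [S]) = 353 × 0.238/(0.615 + 0.238) = 98.5 nmol/s.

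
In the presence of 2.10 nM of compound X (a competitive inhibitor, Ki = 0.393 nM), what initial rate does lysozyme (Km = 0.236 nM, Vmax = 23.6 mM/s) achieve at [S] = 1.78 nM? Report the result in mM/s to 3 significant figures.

12.8 mM/s

With α = 1 + [I]/Ki = 1 + 2.10/0.393 = 6.344, the competitive rate law is v = Vmax[S] / (αKm + [S]).
v = 23.6×1.78 / (6.344×0.236 + 1.78) = 42.01/3.277 = 12.8 mM/s.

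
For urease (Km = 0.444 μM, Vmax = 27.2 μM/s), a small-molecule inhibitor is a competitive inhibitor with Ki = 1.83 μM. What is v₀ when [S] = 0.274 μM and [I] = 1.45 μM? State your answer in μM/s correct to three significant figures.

6.97 μM/s

α = 1 + [I]/Ki = 1 + 1.45/1.83 = 1.792.
For a competitive inhibitor, Vmax is unchanged and the apparent Km becomes α·Km: Km,app = 0.796 μM, Vmax,app = 27.2 μM/s.
v = Vmax,app·[S]/(Km,app + [S]) = 27.2 × 0.274/(0.796 + 0.274) = 6.97 μM/s.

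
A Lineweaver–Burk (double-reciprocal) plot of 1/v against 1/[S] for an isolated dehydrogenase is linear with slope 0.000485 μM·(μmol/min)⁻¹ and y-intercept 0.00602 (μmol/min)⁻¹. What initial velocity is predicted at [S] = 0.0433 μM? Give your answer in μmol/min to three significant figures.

The y-intercept is 1/Vmax, so Vmax = 1/0.00602 = 166 μmol/min.
The slope is Km/Vmax, so Km = 0.000485 × 166 = 0.0806 μM.
Then v = 166 × 0.0433/(0.0806 + 0.0433) = 58.1 μmol/min.

58.1 μmol/min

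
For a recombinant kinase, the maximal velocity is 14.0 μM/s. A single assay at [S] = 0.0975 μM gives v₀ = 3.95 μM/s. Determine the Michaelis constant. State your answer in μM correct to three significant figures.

0.248 μM

From v = Vmax[S]/(Km+[S]), Km = [S](Vmax − v)/v.
Km = 0.0975 × (14.0 − 3.95) / 3.95 = 0.9799/3.95 = 0.248 μM.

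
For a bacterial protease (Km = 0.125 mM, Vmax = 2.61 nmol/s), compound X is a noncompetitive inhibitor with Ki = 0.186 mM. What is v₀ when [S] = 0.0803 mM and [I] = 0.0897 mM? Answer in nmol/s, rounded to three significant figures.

With α = 1 + [I]/Ki = 1 + 0.0897/0.186 = 1.482, the noncompetitive rate law is v = (Vmax/α)·[S] / (Km + [S]).
v = (2.61/1.482)×0.0803 / (0.125 + 0.0803) = 0.1414/0.2053 = 0.689 nmol/s.

0.689 nmol/s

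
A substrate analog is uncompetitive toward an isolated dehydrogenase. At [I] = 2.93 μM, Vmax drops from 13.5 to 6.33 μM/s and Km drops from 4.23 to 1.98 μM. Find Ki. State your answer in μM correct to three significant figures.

Uncompetitive: Vmax,app = Vmax/α (and Km,app = Km/α) with α = 1 + [I]/Ki.
α = Vmax/Vmax,app = 13.5/6.33 = 2.133.
Ki = [I]/(α − 1) = 2.93/1.133 = 2.59 μM.

2.59 μM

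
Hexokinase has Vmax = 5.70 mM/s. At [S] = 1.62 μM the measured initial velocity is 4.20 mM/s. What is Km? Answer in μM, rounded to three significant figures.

From v = Vmax[S]/(Km+[S]), Km = [S](Vmax − v)/v.
Km = 1.62 × (5.70 − 4.20) / 4.20 = 2.430/4.20 = 0.579 μM.

0.579 μM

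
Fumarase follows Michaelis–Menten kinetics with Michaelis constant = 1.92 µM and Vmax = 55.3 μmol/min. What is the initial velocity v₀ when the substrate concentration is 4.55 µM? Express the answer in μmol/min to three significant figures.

38.9 μmol/min

[S]/(Km+[S]) = 4.55/6.470 = 0.7032, the fractional saturation.
v = 0.7032 × Vmax = 0.7032 × 55.3 = 38.9 μmol/min.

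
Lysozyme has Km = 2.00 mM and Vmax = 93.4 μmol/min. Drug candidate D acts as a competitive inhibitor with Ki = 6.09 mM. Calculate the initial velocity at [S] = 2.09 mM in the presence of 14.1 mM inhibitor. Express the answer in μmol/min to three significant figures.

22.4 μmol/min

α = 1 + [I]/Ki = 1 + 14.1/6.09 = 3.315.
For a competitive inhibitor, Vmax is unchanged and the apparent Km becomes α·Km: Km,app = 6.63 mM, Vmax,app = 93.4 μmol/min.
v = Vmax,app·[S]/(Km,app + [S]) = 93.4 × 2.09/(6.63 + 2.09) = 22.4 μmol/min.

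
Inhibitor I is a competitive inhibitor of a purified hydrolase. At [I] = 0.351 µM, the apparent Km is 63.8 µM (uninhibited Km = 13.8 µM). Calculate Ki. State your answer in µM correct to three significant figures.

Competitive: Km,app = α·Km with α = 1 + [I]/Ki.
α = Km,app/Km = 63.8/13.8 = 4.623.
Ki = [I]/(α − 1) = 0.351/3.623 = 0.0969 µM.

0.0969 µM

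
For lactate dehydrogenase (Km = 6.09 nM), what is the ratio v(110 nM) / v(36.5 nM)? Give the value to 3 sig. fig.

1.11

Since Vmax cancels, v₂/v₁ = [S]₂(Km+[S]₁) / [S]₁(Km+[S]₂).
= 110×(6.09+36.5) / (36.5×(6.09+110)) = 4685/4237 = 1.11.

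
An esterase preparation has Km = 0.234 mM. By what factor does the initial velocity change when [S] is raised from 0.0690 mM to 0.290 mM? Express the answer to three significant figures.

The fractional saturations are [S]/(Km+[S]) = 0.0690/0.3030 = 0.2277 and 0.290/0.5240 = 0.5534.
v₂/v₁ is just their ratio: 0.5534/0.2277 = 2.43.

2.43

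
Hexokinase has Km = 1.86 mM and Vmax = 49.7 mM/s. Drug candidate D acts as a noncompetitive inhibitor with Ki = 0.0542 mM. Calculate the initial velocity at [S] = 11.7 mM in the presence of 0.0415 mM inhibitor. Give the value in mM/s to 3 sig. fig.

α = 1 + [I]/Ki = 1 + 0.0415/0.0542 = 1.766.
For a noncompetitive inhibitor, Vmax is reduced to Vmax/α while Km is unchanged: Km,app = 1.86 mM, Vmax,app = 28.1 mM/s.
v = Vmax,app·[S]/(Km,app + [S]) = 28.1 × 11.7/(1.86 + 11.7) = 24.3 mM/s.

24.3 mM/s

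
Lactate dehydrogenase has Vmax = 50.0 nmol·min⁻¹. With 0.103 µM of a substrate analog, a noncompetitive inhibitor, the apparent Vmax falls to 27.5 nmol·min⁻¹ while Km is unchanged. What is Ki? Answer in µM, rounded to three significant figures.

Noncompetitive: Vmax,app = Vmax/α with α = 1 + [I]/Ki.
α = Vmax/Vmax,app = 50.0/27.5 = 1.818.
Since α = 1 + [I]/Ki, [I]/Ki = 1.818 − 1 = 0.8182 and Ki = 0.103/0.8182 = 0.126 µM.

0.126 µM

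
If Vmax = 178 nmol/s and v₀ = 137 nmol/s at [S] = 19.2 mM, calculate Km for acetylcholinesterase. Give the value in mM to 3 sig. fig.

5.75 mM

From v = Vmax[S]/(Km+[S]), Km = [S](Vmax − v)/v.
Km = 19.2 × (178 − 137) / 137 = 787.2/137 = 5.75 mM.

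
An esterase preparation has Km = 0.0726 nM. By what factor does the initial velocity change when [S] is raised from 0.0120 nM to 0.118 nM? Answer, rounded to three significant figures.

The fractional saturations are [S]/(Km+[S]) = 0.0120/0.08460 = 0.1418 and 0.118/0.1906 = 0.6191.
v₂/v₁ is just their ratio: 0.6191/0.1418 = 4.36.

4.36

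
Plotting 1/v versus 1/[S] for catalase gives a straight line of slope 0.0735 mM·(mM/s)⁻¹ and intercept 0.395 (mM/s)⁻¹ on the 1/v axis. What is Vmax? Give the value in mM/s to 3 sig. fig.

2.53 mM/s

The y-intercept of a Lineweaver–Burk plot equals 1/Vmax, so Vmax = 1/0.395 = 2.53 mM/s.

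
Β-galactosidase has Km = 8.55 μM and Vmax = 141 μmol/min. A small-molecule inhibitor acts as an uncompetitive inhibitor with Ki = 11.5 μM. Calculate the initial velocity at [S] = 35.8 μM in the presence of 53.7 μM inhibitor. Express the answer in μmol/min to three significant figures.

23.9 μmol/min

With α = 1 + [I]/Ki = 1 + 53.7/11.5 = 5.670, the uncompetitive rate law is v = (Vmax/α)·[S] / (Km/α + [S]).
v = (141/5.670)×35.8 / (8.55/5.670 + 35.8) = 890.3/37.31 = 23.9 μmol/min.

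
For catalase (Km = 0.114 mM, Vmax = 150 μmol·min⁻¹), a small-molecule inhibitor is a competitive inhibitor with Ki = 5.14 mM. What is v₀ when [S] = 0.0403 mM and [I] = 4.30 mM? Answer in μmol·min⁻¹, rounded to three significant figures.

24.2 μmol·min⁻¹

α = 1 + [I]/Ki = 1 + 4.30/5.14 = 1.837.
For a competitive inhibitor, Vmax is unchanged and the apparent Km becomes α·Km: Km,app = 0.209 mM, Vmax,app = 150 μmol·min⁻¹.
v = Vmax,app·[S]/(Km,app + [S]) = 150 × 0.0403/(0.209 + 0.0403) = 24.2 μmol·min⁻¹.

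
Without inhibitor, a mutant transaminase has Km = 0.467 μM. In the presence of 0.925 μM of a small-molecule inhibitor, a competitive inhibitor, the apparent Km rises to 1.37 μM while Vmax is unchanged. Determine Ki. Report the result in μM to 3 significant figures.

0.478 μM

Competitive: Km,app = α·Km with α = 1 + [I]/Ki.
α = Km,app/Km = 1.37/0.467 = 2.934.
Ki = [I]/(α − 1) = 0.925/1.934 = 0.478 μM.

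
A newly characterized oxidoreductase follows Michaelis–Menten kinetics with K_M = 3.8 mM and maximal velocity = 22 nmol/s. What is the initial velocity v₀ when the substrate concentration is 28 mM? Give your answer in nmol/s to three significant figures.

19.4 nmol/s

[S]/(Km+[S]) = 28/31.80 = 0.8805, the fractional saturation.
v = 0.8805 × Vmax = 0.8805 × 22 = 19.4 nmol/s.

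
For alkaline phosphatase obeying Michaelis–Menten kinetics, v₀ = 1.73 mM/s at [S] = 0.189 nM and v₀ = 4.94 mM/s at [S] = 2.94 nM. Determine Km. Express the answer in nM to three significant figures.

0.430 nM

From v = Vmax[S]/(Km+[S]), each point gives Vmax = v(Km+[S])/[S].
Equating: 1.73(Km+0.189)/0.189 = 4.94(Km+2.94)/2.94.
9.153·Km + 1.73 = 1.680·Km + 4.94, so (9.153 − 1.680)·Km = 4.94 − 1.73.
Km = 3.210/7.473 = 0.430 nM; then Vmax = 1.73(0.430+0.189)/0.189 = 5.66 mM/s.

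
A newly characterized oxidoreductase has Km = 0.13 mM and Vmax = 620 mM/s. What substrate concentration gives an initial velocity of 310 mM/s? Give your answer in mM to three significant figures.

0.130 mM

The required fractional saturation is v/Vmax = 310/620 = 0.5000.
Then [S]/(Km+[S]) = 0.5000 ⇒ [S] = 0.13 × 0.5000/(1 − 0.5000) = 0.130 mM.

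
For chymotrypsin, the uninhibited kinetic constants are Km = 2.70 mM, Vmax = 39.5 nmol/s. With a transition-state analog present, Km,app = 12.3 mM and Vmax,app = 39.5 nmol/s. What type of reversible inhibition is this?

Km increases (2.70 → 12.3 mM) while Vmax is unchanged — the hallmark of competitive inhibition.

competitive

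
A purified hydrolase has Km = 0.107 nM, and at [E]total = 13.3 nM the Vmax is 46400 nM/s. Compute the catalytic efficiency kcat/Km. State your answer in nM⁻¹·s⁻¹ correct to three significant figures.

kcat = Vmax/[E]total = 46400/13.3 = 3490 s⁻¹.
kcat/Km = 3490/0.107 = 32600 nM⁻¹·s⁻¹.

32600 nM⁻¹·s⁻¹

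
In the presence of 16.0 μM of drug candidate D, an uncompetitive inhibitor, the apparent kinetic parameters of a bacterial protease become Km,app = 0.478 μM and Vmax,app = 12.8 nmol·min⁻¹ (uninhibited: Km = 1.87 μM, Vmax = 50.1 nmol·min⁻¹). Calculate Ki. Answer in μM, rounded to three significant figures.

5.49 μM

Uncompetitive: Vmax,app = Vmax/α (and Km,app = Km/α) with α = 1 + [I]/Ki.
α = Vmax/Vmax,app = 50.1/12.8 = 3.914.
Ki = [I]/(α − 1) = 16.0/2.914 = 5.49 μM.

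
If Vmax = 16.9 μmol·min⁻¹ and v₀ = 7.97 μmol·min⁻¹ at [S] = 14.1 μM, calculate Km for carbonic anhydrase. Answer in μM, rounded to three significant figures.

15.8 μM

From v = Vmax[S]/(Km+[S]), Km = [S](Vmax − v)/v.
Km = 14.1 × (16.9 − 7.97) / 7.97 = 125.9/7.97 = 15.8 μM.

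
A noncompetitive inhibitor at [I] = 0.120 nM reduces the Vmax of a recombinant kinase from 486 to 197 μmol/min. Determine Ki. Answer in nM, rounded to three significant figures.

0.0818 nM

Noncompetitive: Vmax,app = Vmax/α with α = 1 + [I]/Ki.
α = Vmax/Vmax,app = 486/197 = 2.467.
Since α = 1 + [I]/Ki, [I]/Ki = 2.467 − 1 = 1.467 and Ki = 0.120/1.467 = 0.0818 nM.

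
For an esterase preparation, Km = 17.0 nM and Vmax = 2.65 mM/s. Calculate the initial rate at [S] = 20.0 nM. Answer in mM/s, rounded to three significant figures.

v = Vmax·[S]/(Km + [S]) = 2.65 × 20.0 / (17.0 + 20.0)
  = 53.00 / 37.00 = 1.43 mM/s.

1.43 mM/s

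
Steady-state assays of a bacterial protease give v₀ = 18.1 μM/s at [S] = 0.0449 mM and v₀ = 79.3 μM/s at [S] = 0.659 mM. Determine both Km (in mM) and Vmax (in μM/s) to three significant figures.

From v = Vmax[S]/(Km+[S]), each point gives Vmax = v(Km+[S])/[S].
Equating: 18.1(Km+0.0449)/0.0449 = 79.3(Km+0.659)/0.659.
403.1·Km + 18.1 = 120.3·Km + 79.3, so (403.1 − 120.3)·Km = 79.3 − 18.1.
Km = 61.20/282.8 = 0.216 mM; then Vmax = 18.1(0.216+0.0449)/0.0449 = 105 μM/s.

Km = 0.216 mM; Vmax = 105 μM/s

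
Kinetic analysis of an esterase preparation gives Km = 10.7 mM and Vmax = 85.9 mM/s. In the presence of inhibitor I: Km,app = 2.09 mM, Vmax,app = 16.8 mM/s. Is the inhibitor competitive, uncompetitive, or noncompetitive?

Both Km and Vmax decrease by the same factor (~5.11-fold) — characteristic of uncompetitive inhibition.

uncompetitive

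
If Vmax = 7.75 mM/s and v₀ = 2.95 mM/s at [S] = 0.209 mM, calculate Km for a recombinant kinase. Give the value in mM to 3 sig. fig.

0.340 mM

v/Vmax = 2.95/7.75 = 0.3806 = [S]/(Km+[S]).
So Km + [S] = [S]/0.3806 = 0.5491 mM, giving Km = 0.5491 − 0.209 = 0.340 mM.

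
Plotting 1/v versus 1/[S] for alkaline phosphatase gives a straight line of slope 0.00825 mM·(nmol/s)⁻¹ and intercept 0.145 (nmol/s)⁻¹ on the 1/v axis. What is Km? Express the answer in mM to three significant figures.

y-intercept = 1/Vmax ⇒ Vmax = 6.90 nmol/s; slope = Km/Vmax ⇒ Km = slope × Vmax.
Km = 0.00825 × 6.90 = 0.0569 mM.

0.0569 mM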